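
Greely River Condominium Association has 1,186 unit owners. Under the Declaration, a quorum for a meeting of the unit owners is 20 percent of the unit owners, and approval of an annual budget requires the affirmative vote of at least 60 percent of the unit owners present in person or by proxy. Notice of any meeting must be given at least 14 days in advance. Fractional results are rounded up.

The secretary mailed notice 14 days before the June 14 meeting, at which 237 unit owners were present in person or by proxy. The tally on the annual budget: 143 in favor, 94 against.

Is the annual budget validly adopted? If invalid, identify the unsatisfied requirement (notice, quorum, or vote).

Notice: 14 days given; 14 required. Satisfied.
Quorum: 20% of 1,186 = 237.20, rounded up to 238; 237 present. Not satisfied.
Vote: requires three-fifths of those present (237); 3/5 of 237 = 142.20, rounded up to 143, so 143 needed; 143 in favor. Satisfied.

Invalid — quorum requirement not satisfied.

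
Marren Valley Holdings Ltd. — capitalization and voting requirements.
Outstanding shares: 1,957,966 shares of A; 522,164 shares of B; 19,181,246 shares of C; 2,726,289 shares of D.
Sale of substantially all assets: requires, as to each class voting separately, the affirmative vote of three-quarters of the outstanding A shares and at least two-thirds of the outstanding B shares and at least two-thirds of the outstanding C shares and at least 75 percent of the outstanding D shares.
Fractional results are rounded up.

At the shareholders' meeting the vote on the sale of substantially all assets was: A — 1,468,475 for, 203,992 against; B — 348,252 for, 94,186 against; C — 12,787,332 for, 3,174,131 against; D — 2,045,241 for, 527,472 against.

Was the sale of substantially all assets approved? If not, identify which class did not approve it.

A: 3/4 of 1957966 = 1468474.50, rounded up to 1468475; 1,468,475 required, 1,468,475 in favor — approved.
B: 2/3 of 522164 = 348109.33, rounded up to 348110; 348,110 required, 348,252 in favor — approved.
C: 2/3 of 19181246 = 12787497.33, rounded up to 12787498; 12,787,498 required, 12,787,332 in favor — not approved.
D: 3/4 of 2726289 = 2044716.75, rounded up to 2044717; 2,044,717 required, 2,045,241 in favor — approved.

Not approved — the C shares did not give the required vote.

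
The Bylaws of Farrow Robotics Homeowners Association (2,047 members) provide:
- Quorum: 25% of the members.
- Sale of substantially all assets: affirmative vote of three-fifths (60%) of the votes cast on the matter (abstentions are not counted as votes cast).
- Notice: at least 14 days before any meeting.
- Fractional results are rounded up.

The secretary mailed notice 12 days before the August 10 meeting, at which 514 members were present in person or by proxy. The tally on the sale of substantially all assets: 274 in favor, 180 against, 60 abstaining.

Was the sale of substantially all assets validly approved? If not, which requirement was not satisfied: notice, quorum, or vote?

Notice: 12 days given; 14 required. Not satisfied.
Quorum: 25% of 2,047 = 511.75, rounded up to 512; 514 present. Satisfied.
Vote: requires three-fifths of the votes cast (514 − 60 abstaining = 454); 3/5 of 454 = 272.40, rounded up to 273, so 273 needed; 274 in favor. Satisfied.

Invalid — notice requirement not satisfied.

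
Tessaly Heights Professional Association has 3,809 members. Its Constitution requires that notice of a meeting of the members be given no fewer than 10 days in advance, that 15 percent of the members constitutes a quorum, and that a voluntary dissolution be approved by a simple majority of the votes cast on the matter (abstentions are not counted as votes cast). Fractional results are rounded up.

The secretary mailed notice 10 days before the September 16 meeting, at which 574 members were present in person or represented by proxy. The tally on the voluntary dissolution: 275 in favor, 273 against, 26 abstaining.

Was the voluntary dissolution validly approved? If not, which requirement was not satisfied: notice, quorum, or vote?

Valid — all requirements satisfied.

Notice: 10 days given; 10 required. Satisfied.
Quorum: 15% of 3,809 = 571.35, rounded up to 572; 574 present. Satisfied.
Vote: requires a majority of the votes cast (574 − 26 abstaining = 548); a majority of 548 is 275, so 275 needed; 275 in favor. Satisfied.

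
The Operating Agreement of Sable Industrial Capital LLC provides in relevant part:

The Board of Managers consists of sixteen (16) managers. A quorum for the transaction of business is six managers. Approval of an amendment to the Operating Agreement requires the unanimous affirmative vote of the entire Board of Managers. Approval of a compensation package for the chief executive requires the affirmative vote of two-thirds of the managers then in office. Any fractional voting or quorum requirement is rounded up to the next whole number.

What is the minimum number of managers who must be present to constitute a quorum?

The quorum is fixed at 6.

6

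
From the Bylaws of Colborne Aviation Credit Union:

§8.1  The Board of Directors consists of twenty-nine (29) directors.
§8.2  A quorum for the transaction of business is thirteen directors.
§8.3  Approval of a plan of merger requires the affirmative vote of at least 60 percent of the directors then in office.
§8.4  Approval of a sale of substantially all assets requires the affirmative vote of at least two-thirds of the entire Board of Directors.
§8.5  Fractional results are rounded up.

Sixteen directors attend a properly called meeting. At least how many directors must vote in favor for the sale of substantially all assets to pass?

20

The sale of substantially all assets requires two-thirds of the entire Board of Directors (29).
2/3 of 29 = 19.33, rounded up to 20.
(Only 16 can vote, so the sale of substantially all assets cannot pass at this meeting, but the required vote is still 20.)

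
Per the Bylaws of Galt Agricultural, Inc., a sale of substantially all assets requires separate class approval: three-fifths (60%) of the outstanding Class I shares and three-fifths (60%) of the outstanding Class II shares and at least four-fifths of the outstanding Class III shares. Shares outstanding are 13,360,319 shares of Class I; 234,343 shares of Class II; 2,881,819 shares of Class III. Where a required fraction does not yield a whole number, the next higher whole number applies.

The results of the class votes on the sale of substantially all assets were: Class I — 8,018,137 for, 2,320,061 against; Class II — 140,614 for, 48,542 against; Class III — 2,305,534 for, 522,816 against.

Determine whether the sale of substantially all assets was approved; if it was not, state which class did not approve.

Approved — every class gave the required vote.

Class I: 3/5 of 13360319 = 8016191.40, rounded up to 8016192; 8,016,192 required, 8,018,137 in favor — approved.
Class II: 3/5 of 234343 = 140605.80, rounded up to 140606; 140,606 required, 140,614 in favor — approved.
Class III: 4/5 of 2881819 = 2305455.20, rounded up to 2305456; 2,305,456 required, 2,305,534 in favor — approved.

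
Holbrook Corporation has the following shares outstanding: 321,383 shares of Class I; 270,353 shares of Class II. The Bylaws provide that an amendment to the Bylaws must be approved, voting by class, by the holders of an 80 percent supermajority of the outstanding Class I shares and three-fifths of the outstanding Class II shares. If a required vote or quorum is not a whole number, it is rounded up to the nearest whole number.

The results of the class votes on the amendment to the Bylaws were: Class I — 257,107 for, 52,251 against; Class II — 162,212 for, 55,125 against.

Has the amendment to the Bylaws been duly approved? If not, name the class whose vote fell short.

Approved — every class gave the required vote.

Class I: 4/5 of 321383 = 257106.40, rounded up to 257107; 257,107 required, 257,107 in favor — approved.
Class II: 3/5 of 270353 = 162211.80, rounded up to 162212; 162,212 required, 162,212 in favor — approved.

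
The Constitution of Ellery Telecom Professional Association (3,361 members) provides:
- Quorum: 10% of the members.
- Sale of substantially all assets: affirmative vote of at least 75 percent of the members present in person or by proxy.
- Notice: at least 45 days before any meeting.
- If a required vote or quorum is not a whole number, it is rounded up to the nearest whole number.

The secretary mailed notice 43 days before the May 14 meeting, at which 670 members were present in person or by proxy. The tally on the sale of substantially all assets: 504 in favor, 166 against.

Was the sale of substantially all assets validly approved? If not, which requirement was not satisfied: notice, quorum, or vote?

Notice: 43 days given; 45 required. Not satisfied.
Quorum: 10% of 3,361 = 336.10, rounded up to 337; 670 present. Satisfied.
Vote: requires three-fourths of those present (670); 3/4 of 670 = 502.50, rounded up to 503, so 503 needed; 504 in favor. Satisfied.

Invalid — notice requirement not satisfied.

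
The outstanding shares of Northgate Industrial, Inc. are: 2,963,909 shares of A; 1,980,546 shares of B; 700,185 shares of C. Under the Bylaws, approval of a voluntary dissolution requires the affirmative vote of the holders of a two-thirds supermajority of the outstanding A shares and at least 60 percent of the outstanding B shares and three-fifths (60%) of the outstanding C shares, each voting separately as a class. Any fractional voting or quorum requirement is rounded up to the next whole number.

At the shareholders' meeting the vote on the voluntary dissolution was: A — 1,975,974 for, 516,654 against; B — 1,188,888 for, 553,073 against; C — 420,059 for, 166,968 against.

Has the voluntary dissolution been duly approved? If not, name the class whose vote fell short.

A: 2/3 of 2963909 = 1975939.33, rounded up to 1975940; 1,975,940 required, 1,975,974 in favor — approved.
B: 3/5 of 1980546 = 1188327.60, rounded up to 1188328; 1,188,328 required, 1,188,888 in favor — approved.
C: 3/5 of 700185 = 420111; 420,111 required, 420,059 in favor — not approved.

Not approved — the C shares did not give the required vote.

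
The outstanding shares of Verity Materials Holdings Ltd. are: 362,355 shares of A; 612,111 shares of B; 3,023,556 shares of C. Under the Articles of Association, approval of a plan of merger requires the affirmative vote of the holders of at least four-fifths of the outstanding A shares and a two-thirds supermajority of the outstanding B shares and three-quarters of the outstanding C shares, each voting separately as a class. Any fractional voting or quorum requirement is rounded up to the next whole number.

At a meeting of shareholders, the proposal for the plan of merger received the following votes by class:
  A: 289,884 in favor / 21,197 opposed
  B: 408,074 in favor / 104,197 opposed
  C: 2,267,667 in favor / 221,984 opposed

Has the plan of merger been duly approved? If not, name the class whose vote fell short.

A: 4/5 of 362355 = 289884; 289,884 required, 289,884 in favor — approved.
B: 2/3 of 612111 = 408074; 408,074 required, 408,074 in favor — approved.
C: 3/4 of 3023556 = 2267667; 2,267,667 required, 2,267,667 in favor — approved.

Approved — every class gave the required vote.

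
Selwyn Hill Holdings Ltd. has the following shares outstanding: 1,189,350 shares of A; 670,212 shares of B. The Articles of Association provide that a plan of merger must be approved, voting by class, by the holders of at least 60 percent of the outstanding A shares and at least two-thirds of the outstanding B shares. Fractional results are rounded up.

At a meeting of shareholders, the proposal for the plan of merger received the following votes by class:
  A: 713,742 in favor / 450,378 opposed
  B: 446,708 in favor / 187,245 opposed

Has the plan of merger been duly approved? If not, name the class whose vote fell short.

A: 3/5 of 1189350 = 713610; 713,610 required, 713,742 in favor — approved.
B: 2/3 of 670212 = 446808; 446,808 required, 446,708 in favor — not approved.

Not approved — the B shares did not give the required vote.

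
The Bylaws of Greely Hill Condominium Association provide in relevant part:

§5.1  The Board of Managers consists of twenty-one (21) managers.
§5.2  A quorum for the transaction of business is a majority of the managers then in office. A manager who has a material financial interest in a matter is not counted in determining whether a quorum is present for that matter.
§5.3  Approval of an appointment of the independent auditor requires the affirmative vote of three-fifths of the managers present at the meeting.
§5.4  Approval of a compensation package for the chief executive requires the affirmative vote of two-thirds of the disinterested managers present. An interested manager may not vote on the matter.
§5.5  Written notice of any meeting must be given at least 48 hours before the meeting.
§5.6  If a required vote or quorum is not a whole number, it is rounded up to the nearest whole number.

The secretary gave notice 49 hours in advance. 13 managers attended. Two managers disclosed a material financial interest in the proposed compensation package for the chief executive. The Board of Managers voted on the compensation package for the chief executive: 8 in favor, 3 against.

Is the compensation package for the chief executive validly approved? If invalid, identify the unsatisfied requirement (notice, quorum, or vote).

Notice: 49 hours given; 48 required (49 ≥ 48). Satisfied.
Quorum: 13 present, but the 2 interested managers do not count, leaving 11. Quorum is 11. Satisfied.
Vote: the compensation package for the chief executive requires two-thirds of the disinterested managers present (13 − 2 = 11). 2/3 of 11 = 7.33, rounded up to 8, so 8 affirmative votes are needed; 8 voted in favor. Satisfied.

Valid — all requirements satisfied.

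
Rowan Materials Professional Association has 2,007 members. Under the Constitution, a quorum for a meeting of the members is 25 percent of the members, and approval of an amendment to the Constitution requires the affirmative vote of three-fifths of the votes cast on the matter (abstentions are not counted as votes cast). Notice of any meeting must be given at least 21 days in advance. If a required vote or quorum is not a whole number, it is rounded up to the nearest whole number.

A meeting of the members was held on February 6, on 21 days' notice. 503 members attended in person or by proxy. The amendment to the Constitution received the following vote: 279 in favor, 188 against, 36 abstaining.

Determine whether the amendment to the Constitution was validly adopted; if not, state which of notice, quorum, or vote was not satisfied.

Invalid — vote requirement not satisfied.

Notice: 21 days given; 21 required. Satisfied.
Quorum: 25% of 2,007 = 501.75, rounded up to 502; 503 present. Satisfied.
Vote: requires three-fifths of the votes cast (503 − 36 abstaining = 467); 3/5 of 467 = 280.20, rounded up to 281, so 281 needed; 279 in favor. Not satisfied.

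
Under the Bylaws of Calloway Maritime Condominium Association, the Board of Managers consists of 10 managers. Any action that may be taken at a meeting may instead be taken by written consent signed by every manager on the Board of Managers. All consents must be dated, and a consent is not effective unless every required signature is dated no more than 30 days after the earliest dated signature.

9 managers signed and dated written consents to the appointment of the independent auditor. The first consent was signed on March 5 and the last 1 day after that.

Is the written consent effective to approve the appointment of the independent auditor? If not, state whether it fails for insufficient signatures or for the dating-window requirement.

Not effective — insufficient signatures.

Signatures required: all of 10 — unanimous means all 10, so 10 needed; 9 signed. Insufficient.
Dating window: the latest signature is 1 day after the earliest; the limit is 30 days. Within the window.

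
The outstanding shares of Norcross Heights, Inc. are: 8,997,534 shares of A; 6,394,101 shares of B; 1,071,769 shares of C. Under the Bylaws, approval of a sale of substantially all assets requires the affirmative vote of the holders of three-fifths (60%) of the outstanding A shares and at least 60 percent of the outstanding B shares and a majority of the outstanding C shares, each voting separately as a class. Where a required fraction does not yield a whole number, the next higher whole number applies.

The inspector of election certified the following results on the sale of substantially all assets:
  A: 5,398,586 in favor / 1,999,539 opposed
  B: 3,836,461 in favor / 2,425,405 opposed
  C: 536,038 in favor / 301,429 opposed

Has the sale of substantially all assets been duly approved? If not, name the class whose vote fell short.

A: 3/5 of 8997534 = 5398520.40, rounded up to 5398521; 5,398,521 required, 5,398,586 in favor — approved.
B: 3/5 of 6394101 = 3836460.60, rounded up to 3836461; 3,836,461 required, 3,836,461 in favor — approved.
C: a majority of 1071769 is 535885; 535,885 required, 536,038 in favor — approved.

Approved — every class gave the required vote.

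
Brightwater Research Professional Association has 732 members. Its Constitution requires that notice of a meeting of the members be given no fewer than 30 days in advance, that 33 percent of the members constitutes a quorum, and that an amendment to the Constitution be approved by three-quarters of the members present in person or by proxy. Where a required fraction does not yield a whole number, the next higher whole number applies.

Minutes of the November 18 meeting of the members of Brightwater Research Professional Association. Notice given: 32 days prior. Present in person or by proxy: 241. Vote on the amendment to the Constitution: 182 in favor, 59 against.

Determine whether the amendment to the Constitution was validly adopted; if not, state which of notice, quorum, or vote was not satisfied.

Notice: 32 days given; 30 required. Satisfied.
Quorum: 33% of 732 = 241.56, rounded up to 242; 241 present. Not satisfied.
Vote: requires three-fourths of those present (241); 3/4 of 241 = 180.75, rounded up to 181, so 181 needed; 182 in favor. Satisfied.

Invalid — quorum requirement not satisfied.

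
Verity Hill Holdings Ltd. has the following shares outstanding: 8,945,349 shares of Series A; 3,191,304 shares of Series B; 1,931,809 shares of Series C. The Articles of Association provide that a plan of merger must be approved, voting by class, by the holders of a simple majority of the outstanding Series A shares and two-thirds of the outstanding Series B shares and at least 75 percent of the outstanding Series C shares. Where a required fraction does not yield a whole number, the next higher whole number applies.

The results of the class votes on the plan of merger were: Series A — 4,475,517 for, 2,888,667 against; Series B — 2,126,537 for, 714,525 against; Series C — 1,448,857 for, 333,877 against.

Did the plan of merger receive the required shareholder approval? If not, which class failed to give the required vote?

Not approved — the Series B shares did not give the required vote.

Series A: a majority of 8945349 is 4472675; 4,472,675 required, 4,475,517 in favor — approved.
Series B: 2/3 of 3191304 = 2127536; 2,127,536 required, 2,126,537 in favor — not approved.
Series C: 3/4 of 1931809 = 1448856.75, rounded up to 1448857; 1,448,857 required, 1,448,857 in favor — approved.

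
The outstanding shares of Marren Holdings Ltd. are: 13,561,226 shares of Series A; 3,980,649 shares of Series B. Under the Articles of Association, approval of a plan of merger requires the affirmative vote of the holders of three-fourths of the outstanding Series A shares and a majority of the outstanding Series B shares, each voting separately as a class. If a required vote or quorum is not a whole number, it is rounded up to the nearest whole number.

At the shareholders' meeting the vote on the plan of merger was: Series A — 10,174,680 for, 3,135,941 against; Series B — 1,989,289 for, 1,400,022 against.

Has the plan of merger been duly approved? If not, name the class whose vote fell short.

Not approved — the Series B shares did not give the required vote.

Series A: 3/4 of 13561226 = 10170919.50, rounded up to 10170920; 10,170,920 required, 10,174,680 in favor — approved.
Series B: a majority of 3980649 is 1990325; 1,990,325 required, 1,989,289 in favor — not approved.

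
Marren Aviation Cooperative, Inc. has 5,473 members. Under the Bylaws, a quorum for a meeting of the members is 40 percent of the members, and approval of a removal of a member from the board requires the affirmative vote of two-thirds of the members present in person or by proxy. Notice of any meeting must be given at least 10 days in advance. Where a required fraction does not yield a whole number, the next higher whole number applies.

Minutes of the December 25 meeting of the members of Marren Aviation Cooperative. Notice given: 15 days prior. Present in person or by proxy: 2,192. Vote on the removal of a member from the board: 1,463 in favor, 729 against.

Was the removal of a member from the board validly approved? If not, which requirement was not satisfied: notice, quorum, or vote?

Notice: 15 days given; 10 required. Satisfied.
Quorum: 40% of 5,473 = 2,189.20, rounded up to 2,190; 2,192 present. Satisfied.
Vote: requires two-thirds of those present (2,192); 2/3 of 2192 = 1461.33, rounded up to 1462, so 1,462 needed; 1,463 in favor. Satisfied.

Valid — all requirements satisfied.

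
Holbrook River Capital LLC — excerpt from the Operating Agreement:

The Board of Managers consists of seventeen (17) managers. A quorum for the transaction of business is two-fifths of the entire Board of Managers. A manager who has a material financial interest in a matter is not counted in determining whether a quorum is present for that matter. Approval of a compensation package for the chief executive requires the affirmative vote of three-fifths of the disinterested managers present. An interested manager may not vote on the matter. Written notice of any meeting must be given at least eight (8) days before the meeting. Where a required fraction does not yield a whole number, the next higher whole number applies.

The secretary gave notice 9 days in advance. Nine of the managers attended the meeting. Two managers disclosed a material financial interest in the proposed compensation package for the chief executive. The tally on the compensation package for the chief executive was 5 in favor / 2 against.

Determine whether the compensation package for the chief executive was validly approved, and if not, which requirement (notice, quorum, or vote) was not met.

Notice: 9 days given; 8 required (9 ≥ 8). Satisfied.
Quorum: 9 present, but the 2 interested managers do not count, leaving 7. Quorum is 7. Satisfied.
Vote: the compensation package for the chief executive requires three-fifths of the disinterested managers present (9 − 2 = 7). 3/5 of 7 = 4.20, rounded up to 5, so 5 affirmative votes are needed; 5 voted in favor. Satisfied.

Valid — all requirements satisfied.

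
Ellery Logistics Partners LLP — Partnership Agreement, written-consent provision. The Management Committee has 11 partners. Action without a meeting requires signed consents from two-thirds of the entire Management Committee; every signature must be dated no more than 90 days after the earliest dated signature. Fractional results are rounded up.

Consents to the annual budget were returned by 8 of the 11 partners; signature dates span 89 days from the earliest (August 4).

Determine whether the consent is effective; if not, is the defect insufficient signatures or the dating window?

Effective — both the signature and dating-window requirements are satisfied.

Signatures required: two-thirds of 11 — 2/3 of 11 = 7.33, rounded up to 8, so 8 needed; 8 signed. Sufficient.
Dating window: the latest signature is 89 days after the earliest; the limit is 90 days. Within the window.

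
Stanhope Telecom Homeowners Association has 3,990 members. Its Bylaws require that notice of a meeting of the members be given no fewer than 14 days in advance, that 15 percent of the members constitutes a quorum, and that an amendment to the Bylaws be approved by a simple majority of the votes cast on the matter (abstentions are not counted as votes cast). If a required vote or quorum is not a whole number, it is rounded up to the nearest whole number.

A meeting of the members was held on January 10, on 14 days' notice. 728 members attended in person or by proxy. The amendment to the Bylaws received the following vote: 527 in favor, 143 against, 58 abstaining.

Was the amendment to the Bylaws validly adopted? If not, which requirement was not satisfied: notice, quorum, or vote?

Valid — all requirements satisfied.

Notice: 14 days given; 14 required. Satisfied.
Quorum: 15% of 3,990 = 598.50, rounded up to 599; 728 present. Satisfied.
Vote: requires a majority of the votes cast (728 − 58 abstaining = 670); a majority of 670 is 336, so 336 needed; 527 in favor. Satisfied.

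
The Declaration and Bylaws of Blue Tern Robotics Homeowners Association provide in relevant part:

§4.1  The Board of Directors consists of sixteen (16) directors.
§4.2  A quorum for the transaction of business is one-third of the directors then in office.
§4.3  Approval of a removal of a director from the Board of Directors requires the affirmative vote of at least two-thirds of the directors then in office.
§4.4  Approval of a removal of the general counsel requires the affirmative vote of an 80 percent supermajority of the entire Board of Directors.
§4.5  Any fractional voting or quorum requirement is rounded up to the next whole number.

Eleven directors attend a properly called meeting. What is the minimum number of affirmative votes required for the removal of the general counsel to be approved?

13

The removal of the general counsel requires four-fifths of the entire Board of Directors (16).
4/5 of 16 = 12.80, rounded up to 13.
(Only 11 can vote, so the removal of the general counsel cannot pass at this meeting, but the required vote is still 13.)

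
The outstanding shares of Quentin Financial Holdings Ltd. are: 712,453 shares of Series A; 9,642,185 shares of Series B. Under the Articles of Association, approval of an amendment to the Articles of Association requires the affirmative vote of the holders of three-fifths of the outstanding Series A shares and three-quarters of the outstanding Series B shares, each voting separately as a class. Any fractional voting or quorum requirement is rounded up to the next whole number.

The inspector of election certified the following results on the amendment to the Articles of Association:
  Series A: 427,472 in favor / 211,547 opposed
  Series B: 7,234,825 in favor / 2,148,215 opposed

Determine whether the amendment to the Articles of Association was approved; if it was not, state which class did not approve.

Series A: 3/5 of 712453 = 427471.80, rounded up to 427472; 427,472 required, 427,472 in favor — approved.
Series B: 3/4 of 9642185 = 7231638.75, rounded up to 7231639; 7,231,639 required, 7,234,825 in favor — approved.

Approved — every class gave the required vote.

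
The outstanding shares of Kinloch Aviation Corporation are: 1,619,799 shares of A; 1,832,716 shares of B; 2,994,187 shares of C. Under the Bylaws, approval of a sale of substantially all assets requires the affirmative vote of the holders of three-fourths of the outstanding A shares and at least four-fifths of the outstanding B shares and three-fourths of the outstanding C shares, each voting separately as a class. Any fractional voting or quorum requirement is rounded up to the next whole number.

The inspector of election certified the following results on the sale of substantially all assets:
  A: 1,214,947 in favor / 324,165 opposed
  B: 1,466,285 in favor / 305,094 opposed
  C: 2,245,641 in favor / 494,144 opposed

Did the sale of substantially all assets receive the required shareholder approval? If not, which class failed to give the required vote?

A: 3/4 of 1619799 = 1214849.25, rounded up to 1214850; 1,214,850 required, 1,214,947 in favor — approved.
B: 4/5 of 1832716 = 1466172.80, rounded up to 1466173; 1,466,173 required, 1,466,285 in favor — approved.
C: 3/4 of 2994187 = 2245640.25, rounded up to 2245641; 2,245,641 required, 2,245,641 in favor — approved.

Approved — every class gave the required vote.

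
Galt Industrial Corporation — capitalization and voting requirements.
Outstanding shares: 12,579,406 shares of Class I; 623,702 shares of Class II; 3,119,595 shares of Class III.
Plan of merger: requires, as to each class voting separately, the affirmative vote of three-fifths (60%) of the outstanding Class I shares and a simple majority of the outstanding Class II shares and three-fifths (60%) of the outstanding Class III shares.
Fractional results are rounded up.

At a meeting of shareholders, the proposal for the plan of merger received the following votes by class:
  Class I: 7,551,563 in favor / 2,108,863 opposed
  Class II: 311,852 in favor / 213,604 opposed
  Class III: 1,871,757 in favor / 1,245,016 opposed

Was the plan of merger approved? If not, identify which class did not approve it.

Approved — every class gave the required vote.

Class I: 3/5 of 12579406 = 7547643.60, rounded up to 7547644; 7,547,644 required, 7,551,563 in favor — approved.
Class II: a majority of 623702 is 311852; 311,852 required, 311,852 in favor — approved.
Class III: 3/5 of 3119595 = 1871757; 1,871,757 required, 1,871,757 in favor — approved.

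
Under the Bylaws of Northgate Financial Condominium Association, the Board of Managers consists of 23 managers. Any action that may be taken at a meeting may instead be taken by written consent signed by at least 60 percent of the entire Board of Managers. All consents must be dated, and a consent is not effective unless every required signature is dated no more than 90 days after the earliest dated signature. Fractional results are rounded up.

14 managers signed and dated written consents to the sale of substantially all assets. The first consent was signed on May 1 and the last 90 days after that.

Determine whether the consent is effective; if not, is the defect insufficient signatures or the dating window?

Effective — both the signature and dating-window requirements are satisfied.

Signatures required: at least 60 percent of 23 — 3/5 of 23 = 13.80, rounded up to 14, so 14 needed; 14 signed. Sufficient.
Dating window: the latest signature is 90 days after the earliest; the limit is 90 days. Within the window.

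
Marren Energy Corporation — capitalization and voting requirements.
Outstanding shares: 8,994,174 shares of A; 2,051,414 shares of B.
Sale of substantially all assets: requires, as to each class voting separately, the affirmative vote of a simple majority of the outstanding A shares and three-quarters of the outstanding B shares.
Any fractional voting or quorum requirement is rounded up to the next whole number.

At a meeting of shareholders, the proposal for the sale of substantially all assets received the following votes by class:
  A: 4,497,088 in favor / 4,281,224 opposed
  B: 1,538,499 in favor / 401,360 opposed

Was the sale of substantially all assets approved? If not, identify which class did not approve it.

Not approved — the B shares did not give the required vote.

A: a majority of 8994174 is 4497088; 4,497,088 required, 4,497,088 in favor — approved.
B: 3/4 of 2051414 = 1538560.50, rounded up to 1538561; 1,538,561 required, 1,538,499 in favor — not approved.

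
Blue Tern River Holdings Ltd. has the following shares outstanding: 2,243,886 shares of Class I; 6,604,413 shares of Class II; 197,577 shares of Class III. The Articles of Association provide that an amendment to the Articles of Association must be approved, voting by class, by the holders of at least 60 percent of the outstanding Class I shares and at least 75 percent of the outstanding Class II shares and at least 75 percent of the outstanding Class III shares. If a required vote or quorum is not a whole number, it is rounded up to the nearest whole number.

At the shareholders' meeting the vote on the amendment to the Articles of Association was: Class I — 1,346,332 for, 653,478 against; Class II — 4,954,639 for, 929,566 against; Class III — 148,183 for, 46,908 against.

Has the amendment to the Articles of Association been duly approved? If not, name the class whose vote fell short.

Class I: 3/5 of 2243886 = 1346331.60, rounded up to 1346332; 1,346,332 required, 1,346,332 in favor — approved.
Class II: 3/4 of 6604413 = 4953309.75, rounded up to 4953310; 4,953,310 required, 4,954,639 in favor — approved.
Class III: 3/4 of 197577 = 148182.75, rounded up to 148183; 148,183 required, 148,183 in favor — approved.

Approved — every class gave the required vote.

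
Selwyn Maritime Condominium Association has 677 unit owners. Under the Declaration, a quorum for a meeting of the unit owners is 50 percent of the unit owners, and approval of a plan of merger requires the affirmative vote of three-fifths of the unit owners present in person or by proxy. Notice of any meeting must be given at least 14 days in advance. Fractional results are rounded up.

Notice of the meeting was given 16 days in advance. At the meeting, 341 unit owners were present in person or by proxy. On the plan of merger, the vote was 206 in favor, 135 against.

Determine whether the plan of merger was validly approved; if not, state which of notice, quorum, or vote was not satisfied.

Valid — all requirements satisfied.

Notice: 16 days given; 14 required. Satisfied.
Quorum: 50% of 677 = 338.50, rounded up to 339; 341 present. Satisfied.
Vote: requires three-fifths of those present (341); 3/5 of 341 = 204.60, rounded up to 205, so 205 needed; 206 in favor. Satisfied.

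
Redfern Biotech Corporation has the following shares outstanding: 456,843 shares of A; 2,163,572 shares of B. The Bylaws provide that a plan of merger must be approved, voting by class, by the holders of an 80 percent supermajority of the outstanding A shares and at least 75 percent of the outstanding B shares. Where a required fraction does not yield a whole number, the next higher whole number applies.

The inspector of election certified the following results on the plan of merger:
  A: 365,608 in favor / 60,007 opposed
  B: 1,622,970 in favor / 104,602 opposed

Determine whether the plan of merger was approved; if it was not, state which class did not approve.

A: 4/5 of 456843 = 365474.40, rounded up to 365475; 365,475 required, 365,608 in favor — approved.
B: 3/4 of 2163572 = 1622679; 1,622,679 required, 1,622,970 in favor — approved.

Approved — every class gave the required vote.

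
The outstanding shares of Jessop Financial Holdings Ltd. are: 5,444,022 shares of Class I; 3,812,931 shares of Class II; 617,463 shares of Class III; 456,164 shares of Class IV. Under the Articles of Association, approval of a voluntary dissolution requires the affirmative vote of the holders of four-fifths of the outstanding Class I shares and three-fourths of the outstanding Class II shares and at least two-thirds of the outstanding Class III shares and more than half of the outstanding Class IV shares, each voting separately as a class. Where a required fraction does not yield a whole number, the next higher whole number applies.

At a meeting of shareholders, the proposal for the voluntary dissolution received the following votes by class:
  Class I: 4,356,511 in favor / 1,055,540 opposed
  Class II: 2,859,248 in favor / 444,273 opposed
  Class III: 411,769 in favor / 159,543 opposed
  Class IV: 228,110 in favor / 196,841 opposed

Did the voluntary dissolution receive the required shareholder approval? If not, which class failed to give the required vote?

Class I: 4/5 of 5444022 = 4355217.60, rounded up to 4355218; 4,355,218 required, 4,356,511 in favor — approved.
Class II: 3/4 of 3812931 = 2859698.25, rounded up to 2859699; 2,859,699 required, 2,859,248 in favor — not approved.
Class III: 2/3 of 617463 = 411642; 411,642 required, 411,769 in favor — approved.
Class IV: a majority of 456164 is 228083; 228,083 required, 228,110 in favor — approved.

Not approved — the Class II shares did not give the required vote.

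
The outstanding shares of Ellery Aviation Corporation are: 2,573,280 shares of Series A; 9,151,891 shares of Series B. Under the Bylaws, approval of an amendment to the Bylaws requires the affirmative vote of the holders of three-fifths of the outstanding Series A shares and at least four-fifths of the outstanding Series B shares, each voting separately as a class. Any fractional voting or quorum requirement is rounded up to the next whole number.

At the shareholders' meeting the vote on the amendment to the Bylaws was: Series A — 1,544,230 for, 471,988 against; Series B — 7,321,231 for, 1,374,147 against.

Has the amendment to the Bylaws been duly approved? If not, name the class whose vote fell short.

Not approved — the Series B shares did not give the required vote.

Series A: 3/5 of 2573280 = 1543968; 1,543,968 required, 1,544,230 in favor — approved.
Series B: 4/5 of 9151891 = 7321512.80, rounded up to 7321513; 7,321,513 required, 7,321,231 in favor — not approved.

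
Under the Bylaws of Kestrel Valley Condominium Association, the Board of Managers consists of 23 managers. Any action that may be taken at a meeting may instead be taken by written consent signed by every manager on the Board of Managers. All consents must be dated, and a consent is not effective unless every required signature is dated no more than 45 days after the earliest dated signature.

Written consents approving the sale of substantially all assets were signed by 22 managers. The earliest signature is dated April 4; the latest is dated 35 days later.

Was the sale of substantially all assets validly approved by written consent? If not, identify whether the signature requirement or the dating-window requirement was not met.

Not effective — insufficient signatures.

Signatures required: every one of 23 — unanimous means all 23, so 23 needed; 22 signed. Insufficient.
Dating window: the latest signature is 35 days after the earliest; the limit is 45 days. Within the window.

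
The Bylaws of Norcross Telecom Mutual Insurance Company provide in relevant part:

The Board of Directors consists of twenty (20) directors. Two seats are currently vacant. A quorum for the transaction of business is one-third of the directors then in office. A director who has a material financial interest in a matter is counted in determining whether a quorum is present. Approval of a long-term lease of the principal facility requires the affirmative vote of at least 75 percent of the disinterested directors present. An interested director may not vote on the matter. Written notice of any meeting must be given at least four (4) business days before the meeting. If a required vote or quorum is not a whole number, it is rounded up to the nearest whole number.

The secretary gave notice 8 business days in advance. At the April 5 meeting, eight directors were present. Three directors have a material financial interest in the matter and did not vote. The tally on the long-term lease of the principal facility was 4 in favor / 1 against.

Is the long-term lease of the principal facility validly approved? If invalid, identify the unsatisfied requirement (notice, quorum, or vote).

Valid — all requirements satisfied.

Notice: 8 business days given; 4 required (8 ≥ 4). Satisfied.
Quorum: 8 present (interested directors count toward quorum); quorum is 6. Satisfied.
Vote: the long-term lease of the principal facility requires three-fourths of the disinterested directors present (8 − 3 = 5). 3/4 of 5 = 3.75, rounded up to 4, so 4 affirmative votes are needed; 4 voted in favor. Satisfied.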